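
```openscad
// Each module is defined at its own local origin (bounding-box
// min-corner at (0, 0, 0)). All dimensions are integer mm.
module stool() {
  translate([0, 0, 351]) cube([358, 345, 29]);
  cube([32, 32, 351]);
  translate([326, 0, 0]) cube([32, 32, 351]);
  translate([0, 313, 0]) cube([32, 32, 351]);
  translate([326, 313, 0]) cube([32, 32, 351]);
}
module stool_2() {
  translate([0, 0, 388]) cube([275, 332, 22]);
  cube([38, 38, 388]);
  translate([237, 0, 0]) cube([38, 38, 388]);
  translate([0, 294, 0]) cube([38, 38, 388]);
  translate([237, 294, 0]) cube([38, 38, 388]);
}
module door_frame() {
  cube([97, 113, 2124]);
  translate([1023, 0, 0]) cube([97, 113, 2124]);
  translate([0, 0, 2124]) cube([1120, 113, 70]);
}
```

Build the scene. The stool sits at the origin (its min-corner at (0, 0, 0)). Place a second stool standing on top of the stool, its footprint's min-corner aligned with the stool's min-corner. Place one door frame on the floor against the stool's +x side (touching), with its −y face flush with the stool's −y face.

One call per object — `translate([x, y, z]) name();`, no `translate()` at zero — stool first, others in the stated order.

stool();
translate([0, 0, 380]) stool_2();
translate([358, 0, 0]) door_frame();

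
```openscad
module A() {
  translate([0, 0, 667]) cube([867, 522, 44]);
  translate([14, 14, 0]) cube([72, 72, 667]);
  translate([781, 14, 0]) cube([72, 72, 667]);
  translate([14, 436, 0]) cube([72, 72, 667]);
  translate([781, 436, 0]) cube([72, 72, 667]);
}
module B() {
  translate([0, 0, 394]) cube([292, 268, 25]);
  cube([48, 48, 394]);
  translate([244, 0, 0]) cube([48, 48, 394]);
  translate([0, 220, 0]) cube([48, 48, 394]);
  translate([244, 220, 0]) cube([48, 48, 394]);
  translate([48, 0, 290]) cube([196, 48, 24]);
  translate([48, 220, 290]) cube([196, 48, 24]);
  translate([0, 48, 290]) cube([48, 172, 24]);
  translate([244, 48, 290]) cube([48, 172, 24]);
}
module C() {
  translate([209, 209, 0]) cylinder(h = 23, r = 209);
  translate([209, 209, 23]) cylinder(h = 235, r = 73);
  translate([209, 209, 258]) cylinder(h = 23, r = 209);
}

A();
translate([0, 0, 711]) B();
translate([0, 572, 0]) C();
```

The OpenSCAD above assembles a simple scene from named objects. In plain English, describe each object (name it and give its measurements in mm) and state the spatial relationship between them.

A is a table: top 867 mm (x) × 522 mm (y), 44 mm thick, upper face at z = 711 mm, on four 72×72 mm square legs, each inset 14 mm from the nearest pair of top edges, running from z = 0 to the bottom of the top.

B is a simple wooden stool: a rectangular seat 292 mm (x) by 268 mm (y), 25 mm thick, top face at z = 419 mm, on four square legs, each 48×48 mm in cross-section. The legs rest on z = 0, each flush with a corner of the seat. Four stretchers, 48 mm wide and 24 mm tall, connect adjacent legs with their undersides at z = 290 mm, each running between the inner faces of the legs it joins and aligned with the legs' outer faces on the other axis.

C is a spool: two coaxial disc flanges of radius 209 mm and thickness 23 mm, joined by a core cylinder of radius 73 mm and height 235 mm. The lower flange rests on z = 0 and the three cylinders share a vertical axis.

The stool is on top of the table. The spool is on the floor beside the table on its +y side.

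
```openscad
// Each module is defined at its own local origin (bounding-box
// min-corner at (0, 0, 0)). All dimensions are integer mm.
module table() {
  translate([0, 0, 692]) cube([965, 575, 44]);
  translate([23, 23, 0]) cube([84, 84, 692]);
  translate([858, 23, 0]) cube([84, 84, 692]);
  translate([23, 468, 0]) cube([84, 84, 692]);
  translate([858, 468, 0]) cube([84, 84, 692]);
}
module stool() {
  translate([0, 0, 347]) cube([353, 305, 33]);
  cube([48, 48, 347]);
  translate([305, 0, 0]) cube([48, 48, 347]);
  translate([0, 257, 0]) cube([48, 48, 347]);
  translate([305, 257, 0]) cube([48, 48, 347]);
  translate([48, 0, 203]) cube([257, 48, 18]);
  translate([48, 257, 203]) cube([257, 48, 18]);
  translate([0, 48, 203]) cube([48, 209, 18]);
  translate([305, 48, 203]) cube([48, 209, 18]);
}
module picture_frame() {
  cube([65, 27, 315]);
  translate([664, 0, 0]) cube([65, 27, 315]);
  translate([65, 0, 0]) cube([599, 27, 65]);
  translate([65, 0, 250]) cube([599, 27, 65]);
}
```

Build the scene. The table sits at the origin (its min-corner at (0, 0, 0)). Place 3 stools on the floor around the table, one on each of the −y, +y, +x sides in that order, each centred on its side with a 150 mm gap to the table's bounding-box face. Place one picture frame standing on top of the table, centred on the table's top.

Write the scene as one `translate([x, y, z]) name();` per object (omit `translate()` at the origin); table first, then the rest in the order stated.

table();
translate([306, -455, 0]) stool();
translate([306, 725, 0]) stool();
translate([1115, 135, 0]) stool();
translate([118, 274, 736]) picture_frame();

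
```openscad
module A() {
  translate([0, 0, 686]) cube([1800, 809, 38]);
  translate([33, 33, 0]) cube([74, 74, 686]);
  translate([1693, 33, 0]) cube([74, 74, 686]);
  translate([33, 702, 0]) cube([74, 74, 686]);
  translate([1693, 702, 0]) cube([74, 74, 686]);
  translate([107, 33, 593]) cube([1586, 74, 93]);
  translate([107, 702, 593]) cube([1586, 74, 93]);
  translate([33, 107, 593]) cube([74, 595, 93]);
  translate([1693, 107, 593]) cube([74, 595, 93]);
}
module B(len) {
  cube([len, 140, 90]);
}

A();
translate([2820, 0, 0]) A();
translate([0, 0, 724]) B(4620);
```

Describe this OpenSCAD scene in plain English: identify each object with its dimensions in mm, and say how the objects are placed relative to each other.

A is a rectangular dining table. The top is 1800×809×38 mm with its upper surface at z = 724 mm. It stands on four 74×74 mm square legs, each inset 33 mm from the nearest pair of top edges, running from the floor to the underside of the top. Four apron rails, 74 mm thick and 93 mm tall, run between adjacent legs with their top edges flush with the underside of the top and their outer faces flush with the legs' outer faces.

B is a rectangular beam 4620 mm long (x), 140 mm deep (y), 90 mm thick (z).

The beam spans the tops of two tables placed 1020 mm apart, resting at z = 724 mm.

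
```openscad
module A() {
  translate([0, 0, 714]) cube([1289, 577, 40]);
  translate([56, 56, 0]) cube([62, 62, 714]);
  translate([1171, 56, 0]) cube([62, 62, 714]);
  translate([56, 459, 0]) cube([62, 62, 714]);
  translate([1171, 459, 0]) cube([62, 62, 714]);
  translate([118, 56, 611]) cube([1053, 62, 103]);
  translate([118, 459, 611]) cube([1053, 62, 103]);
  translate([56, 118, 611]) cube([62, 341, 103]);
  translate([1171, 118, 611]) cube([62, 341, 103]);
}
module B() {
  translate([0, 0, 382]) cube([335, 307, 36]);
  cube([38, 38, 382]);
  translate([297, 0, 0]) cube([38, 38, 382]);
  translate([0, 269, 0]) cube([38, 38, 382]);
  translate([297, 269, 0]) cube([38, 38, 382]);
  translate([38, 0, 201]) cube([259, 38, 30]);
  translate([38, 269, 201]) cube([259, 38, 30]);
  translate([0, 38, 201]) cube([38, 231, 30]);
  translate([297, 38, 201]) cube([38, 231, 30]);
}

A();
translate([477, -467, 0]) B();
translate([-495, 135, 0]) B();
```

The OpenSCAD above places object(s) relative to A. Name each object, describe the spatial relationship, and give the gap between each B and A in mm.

A is a table. B is a stool. Two stools sit around the table at the −y, −x sides. The gap between each stool and the table is 160 mm.

Each stool's nearest face is 160 mm from the table's bounding box.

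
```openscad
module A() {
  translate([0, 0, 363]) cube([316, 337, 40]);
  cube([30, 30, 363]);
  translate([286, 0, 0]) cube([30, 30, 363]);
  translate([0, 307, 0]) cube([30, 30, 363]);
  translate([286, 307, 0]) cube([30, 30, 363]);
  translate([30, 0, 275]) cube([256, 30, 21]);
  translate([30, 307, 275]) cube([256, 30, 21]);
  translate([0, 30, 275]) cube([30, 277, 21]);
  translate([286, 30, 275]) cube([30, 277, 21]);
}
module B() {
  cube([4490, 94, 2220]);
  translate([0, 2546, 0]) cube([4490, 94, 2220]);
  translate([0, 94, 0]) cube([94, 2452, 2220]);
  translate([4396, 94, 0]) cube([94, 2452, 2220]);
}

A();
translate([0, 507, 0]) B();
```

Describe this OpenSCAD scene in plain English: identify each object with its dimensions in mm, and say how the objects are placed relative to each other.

A is a simple wooden stool: a rectangular seat 316 mm (x) by 337 mm (y), 40 mm thick, top face at z = 403 mm, on four square legs, each 30×30 mm in cross-section. The legs rest on z = 0, each flush with a corner of the seat. Four stretchers, 30 mm wide and 21 mm tall, connect adjacent legs with their undersides at z = 275 mm, each running between the inner faces of the legs it joins and aligned with the legs' outer faces on the other axis.

B is a box-shaped house frame (walls only): outside footprint 4490×2640 mm, wall height 2220 mm, wall thickness 94 mm. The two y-facing walls run the full x-width; the two x-facing walls fit between the inner faces of the y-facing walls.

The house frame is on the floor beside the stool on its +y side.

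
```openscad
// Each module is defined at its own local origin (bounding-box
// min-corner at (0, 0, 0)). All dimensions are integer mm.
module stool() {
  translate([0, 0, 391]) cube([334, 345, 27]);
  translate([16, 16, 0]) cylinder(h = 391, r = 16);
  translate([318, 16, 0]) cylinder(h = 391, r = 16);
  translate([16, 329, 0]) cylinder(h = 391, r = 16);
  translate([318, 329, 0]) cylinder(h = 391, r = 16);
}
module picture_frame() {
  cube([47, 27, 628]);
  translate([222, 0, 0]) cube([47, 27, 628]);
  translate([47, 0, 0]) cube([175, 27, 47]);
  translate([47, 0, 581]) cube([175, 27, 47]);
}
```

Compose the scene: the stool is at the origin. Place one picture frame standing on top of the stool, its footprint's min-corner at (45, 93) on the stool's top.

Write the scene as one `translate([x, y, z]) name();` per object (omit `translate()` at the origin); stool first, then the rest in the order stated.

stool();
translate([45, 93, 418]) picture_frame();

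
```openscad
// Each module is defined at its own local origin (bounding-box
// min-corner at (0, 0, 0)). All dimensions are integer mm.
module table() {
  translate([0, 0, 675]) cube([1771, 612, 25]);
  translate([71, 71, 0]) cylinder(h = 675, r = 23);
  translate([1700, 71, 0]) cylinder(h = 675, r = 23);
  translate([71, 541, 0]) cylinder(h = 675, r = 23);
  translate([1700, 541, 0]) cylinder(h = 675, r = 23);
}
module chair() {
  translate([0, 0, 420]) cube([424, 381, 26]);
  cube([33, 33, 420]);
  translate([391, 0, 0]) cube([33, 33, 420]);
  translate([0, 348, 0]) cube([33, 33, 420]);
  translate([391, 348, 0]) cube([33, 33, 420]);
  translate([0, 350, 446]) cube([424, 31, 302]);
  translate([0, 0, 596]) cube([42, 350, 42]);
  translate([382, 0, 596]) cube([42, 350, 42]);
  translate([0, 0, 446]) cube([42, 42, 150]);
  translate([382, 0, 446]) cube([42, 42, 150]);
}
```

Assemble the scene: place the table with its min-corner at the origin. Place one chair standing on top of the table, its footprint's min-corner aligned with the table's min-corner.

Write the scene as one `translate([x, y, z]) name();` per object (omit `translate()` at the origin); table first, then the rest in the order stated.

table();
translate([0, 0, 700]) chair();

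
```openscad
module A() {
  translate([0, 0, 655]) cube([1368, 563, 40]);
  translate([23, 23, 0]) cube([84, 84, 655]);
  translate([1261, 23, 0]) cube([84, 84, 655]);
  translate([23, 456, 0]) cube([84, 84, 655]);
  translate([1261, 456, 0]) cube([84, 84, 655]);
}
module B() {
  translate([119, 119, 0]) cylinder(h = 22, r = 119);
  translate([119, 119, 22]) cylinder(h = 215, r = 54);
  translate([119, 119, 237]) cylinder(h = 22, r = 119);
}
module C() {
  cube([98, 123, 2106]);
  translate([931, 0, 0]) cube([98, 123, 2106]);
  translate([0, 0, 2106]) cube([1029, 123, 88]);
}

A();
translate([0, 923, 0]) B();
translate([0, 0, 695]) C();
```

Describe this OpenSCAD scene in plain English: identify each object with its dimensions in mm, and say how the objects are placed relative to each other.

A is a table with a 1368×563 mm rectangular top, 40 mm thick, top surface at z = 695 mm, supported by four 84×84 mm square legs, each inset 23 mm from the nearest pair of top edges, running from the floor.

B is a spool: two coaxial disc flanges of radius 119 mm and thickness 22 mm, joined by a core cylinder of radius 54 mm and height 215 mm. The lower flange rests on z = 0 and the three cylinders share a vertical axis.

C is a rectangular door frame: two vertical jambs of 98×123 mm section, 2106 mm tall, with a clear opening 833 mm wide between their inner faces. A header 88 mm tall and 123 mm deep lies on top of the jambs and spans the full outside width.

The spool is on the floor beside the table on its +y side. The door frame is on top of the table.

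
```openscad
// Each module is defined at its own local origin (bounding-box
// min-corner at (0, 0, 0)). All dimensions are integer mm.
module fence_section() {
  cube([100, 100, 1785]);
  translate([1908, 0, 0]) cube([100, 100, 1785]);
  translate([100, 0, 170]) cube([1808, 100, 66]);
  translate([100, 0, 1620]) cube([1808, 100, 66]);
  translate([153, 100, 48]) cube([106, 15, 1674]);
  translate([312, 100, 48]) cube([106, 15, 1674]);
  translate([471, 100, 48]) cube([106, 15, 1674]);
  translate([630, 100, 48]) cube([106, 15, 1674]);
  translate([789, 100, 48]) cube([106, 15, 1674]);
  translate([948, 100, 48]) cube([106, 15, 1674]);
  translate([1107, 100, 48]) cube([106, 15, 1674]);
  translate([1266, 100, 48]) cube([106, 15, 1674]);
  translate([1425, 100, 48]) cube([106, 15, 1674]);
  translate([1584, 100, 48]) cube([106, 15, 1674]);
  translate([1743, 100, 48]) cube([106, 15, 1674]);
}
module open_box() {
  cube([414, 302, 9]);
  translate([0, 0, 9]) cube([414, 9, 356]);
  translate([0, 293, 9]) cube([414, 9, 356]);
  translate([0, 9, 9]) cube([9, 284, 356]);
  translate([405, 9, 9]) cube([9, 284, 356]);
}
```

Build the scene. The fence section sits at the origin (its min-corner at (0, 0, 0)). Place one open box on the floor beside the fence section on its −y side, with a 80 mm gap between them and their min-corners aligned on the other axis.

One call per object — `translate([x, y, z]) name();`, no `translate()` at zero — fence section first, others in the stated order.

fence_section();
translate([0, -382, 0]) open_box();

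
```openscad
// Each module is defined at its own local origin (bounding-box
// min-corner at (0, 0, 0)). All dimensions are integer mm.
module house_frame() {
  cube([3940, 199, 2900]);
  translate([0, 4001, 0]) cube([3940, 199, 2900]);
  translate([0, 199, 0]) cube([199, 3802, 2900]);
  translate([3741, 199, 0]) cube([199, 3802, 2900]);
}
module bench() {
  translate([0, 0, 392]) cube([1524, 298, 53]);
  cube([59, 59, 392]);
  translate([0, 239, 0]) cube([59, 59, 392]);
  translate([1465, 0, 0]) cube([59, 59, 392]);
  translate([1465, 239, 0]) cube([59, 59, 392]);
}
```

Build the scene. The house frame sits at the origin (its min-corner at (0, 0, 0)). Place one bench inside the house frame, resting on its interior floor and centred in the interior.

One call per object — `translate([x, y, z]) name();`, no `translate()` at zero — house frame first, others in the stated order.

house_frame();
translate([1208, 1951, 0]) bench();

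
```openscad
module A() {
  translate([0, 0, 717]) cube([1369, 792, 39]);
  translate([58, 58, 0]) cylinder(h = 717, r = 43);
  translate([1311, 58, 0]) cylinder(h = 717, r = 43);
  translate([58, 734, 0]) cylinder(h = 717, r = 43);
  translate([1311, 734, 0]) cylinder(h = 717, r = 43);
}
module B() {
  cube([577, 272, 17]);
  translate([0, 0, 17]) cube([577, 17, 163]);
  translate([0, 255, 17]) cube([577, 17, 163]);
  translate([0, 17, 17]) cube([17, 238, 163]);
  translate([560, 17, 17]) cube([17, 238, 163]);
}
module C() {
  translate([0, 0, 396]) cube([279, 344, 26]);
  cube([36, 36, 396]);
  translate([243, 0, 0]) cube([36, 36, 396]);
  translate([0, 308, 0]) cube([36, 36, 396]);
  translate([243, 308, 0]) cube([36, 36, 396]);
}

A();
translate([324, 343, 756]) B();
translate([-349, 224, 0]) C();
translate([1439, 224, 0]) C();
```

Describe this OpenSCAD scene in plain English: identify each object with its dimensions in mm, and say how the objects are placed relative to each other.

A is a rectangular dining table. The top is 1369×792×39 mm with its upper surface at z = 756 mm. It stands on four round legs of 86 mm diameter, each leg's bounding box inset 15 mm from the nearest pair of top edges, running from the floor to the underside of the top.

B is an open storage box with external size 577×272×180 mm and wall thickness 17 mm (the base is also 17 mm thick). The base covers the whole footprint; the four walls stand on the base, with the y-facing walls full-width and the x-facing walls fitting between their inner faces.

C is a four-legged stool. The seat is a 279×344×26 mm slab whose top surface is at z = 422 mm; four square legs, each 36×36 mm in cross-section, run from the floor (z = 0) to the underside of the seat, each flush with a corner of the seat.

The open box is on top of the table. Two stools sit around the table at the −x, +x sides.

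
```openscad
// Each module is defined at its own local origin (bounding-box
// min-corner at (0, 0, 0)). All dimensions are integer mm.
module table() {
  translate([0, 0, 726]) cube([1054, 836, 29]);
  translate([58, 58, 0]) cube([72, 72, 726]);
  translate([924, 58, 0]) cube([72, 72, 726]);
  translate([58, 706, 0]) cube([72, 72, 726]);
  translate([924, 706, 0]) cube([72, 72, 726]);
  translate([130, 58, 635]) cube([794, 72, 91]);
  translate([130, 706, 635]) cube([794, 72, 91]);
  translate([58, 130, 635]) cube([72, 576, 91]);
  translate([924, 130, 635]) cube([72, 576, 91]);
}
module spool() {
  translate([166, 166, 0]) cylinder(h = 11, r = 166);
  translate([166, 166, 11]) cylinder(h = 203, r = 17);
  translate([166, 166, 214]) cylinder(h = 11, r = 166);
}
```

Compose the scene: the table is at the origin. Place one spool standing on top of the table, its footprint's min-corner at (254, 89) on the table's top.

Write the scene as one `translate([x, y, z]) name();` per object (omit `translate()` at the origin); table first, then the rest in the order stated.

table();
translate([254, 89, 755]) spool();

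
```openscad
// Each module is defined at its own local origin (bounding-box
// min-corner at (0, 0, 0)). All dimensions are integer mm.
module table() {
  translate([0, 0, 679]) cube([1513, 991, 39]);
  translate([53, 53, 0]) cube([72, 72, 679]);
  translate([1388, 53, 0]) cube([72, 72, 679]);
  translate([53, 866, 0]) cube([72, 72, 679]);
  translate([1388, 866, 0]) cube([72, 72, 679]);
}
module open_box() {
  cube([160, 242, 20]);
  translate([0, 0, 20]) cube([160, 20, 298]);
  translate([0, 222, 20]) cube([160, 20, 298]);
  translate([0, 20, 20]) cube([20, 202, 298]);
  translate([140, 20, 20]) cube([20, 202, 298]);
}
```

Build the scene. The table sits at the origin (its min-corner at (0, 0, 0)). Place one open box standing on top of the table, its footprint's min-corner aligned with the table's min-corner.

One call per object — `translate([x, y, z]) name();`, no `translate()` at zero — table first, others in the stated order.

table();
translate([0, 0, 718]) open_box();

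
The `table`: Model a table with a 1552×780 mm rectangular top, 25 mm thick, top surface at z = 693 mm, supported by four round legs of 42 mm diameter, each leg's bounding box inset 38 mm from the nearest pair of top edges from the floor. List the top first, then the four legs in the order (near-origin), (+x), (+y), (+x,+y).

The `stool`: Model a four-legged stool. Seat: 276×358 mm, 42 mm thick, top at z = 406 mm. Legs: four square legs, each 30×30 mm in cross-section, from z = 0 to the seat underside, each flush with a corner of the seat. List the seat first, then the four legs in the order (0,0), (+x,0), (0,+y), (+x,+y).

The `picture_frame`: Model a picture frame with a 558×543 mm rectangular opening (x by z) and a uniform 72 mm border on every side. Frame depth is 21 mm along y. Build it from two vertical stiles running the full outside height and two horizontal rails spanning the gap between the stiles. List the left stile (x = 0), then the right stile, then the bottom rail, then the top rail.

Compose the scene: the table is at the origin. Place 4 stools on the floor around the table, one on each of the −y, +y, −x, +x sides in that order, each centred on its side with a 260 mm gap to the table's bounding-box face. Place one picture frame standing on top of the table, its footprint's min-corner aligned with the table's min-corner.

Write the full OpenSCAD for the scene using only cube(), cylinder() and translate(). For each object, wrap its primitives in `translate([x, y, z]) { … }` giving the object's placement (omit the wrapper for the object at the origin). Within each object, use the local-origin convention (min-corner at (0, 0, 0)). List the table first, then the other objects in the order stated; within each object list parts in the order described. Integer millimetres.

translate([0, 0, 668]) cube([1552, 780, 25]);
translate([59, 59, 0]) cylinder(h = 668, r = 21);
translate([1493, 59, 0]) cylinder(h = 668, r = 21);
translate([59, 721, 0]) cylinder(h = 668, r = 21);
translate([1493, 721, 0]) cylinder(h = 668, r = 21);
translate([638, -618, 0]) {
  translate([0, 0, 364]) cube([276, 358, 42]);
  cube([30, 30, 364]);
  translate([246, 0, 0]) cube([30, 30, 364]);
  translate([0, 328, 0]) cube([30, 30, 364]);
  translate([246, 328, 0]) cube([30, 30, 364]);
}
translate([638, 1040, 0]) {
  translate([0, 0, 364]) cube([276, 358, 42]);
  cube([30, 30, 364]);
  translate([246, 0, 0]) cube([30, 30, 364]);
  translate([0, 328, 0]) cube([30, 30, 364]);
  translate([246, 328, 0]) cube([30, 30, 364]);
}
translate([-536, 211, 0]) {
  translate([0, 0, 364]) cube([276, 358, 42]);
  cube([30, 30, 364]);
  translate([246, 0, 0]) cube([30, 30, 364]);
  translate([0, 328, 0]) cube([30, 30, 364]);
  translate([246, 328, 0]) cube([30, 30, 364]);
}
translate([1812, 211, 0]) {
  translate([0, 0, 364]) cube([276, 358, 42]);
  cube([30, 30, 364]);
  translate([246, 0, 0]) cube([30, 30, 364]);
  translate([0, 328, 0]) cube([30, 30, 364]);
  translate([246, 328, 0]) cube([30, 30, 364]);
}
translate([0, 0, 693]) {
  cube([72, 21, 687]);
  translate([630, 0, 0]) cube([72, 21, 687]);
  translate([72, 0, 0]) cube([558, 21, 72]);
  translate([72, 0, 615]) cube([558, 21, 72]);
}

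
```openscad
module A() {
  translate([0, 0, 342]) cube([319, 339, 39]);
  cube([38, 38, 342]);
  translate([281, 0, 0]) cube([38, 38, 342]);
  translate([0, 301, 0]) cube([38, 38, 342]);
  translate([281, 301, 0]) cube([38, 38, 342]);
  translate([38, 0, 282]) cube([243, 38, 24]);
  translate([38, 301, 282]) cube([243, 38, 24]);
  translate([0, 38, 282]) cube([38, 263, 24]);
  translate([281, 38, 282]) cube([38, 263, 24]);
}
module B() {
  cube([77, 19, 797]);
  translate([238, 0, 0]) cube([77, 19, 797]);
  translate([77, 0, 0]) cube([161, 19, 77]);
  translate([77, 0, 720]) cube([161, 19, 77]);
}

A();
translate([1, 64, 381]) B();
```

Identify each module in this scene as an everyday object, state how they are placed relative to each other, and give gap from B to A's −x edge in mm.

A is a stool. B is a picture frame. The picture frame is on top of the stool. The gap from the picture frame to the stool's −x edge is 1 mm.

The picture frame's min-x is at 1; the stool's min-x is 0; gap = 1 mm.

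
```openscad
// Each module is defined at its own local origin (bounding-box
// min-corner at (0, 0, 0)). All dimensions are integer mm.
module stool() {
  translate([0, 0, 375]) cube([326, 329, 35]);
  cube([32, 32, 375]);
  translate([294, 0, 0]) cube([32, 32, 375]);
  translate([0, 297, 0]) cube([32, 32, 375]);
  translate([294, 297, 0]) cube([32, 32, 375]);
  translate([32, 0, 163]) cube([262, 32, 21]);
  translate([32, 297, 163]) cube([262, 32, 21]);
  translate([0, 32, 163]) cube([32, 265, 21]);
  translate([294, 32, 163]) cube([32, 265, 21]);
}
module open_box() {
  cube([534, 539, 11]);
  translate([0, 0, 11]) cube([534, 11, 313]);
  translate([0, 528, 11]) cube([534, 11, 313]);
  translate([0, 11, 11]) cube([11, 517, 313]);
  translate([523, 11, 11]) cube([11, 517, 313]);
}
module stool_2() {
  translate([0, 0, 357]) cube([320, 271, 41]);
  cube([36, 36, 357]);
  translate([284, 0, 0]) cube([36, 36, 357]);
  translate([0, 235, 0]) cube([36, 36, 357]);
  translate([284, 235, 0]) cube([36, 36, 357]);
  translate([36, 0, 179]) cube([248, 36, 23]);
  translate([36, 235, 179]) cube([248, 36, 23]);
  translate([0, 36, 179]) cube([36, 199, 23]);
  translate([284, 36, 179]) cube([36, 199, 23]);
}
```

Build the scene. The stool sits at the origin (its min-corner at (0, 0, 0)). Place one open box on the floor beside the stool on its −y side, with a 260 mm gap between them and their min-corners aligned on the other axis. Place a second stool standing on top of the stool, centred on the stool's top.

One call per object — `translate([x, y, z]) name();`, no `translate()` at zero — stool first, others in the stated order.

stool();
translate([0, -799, 0]) open_box();
translate([3, 29, 410]) stool_2();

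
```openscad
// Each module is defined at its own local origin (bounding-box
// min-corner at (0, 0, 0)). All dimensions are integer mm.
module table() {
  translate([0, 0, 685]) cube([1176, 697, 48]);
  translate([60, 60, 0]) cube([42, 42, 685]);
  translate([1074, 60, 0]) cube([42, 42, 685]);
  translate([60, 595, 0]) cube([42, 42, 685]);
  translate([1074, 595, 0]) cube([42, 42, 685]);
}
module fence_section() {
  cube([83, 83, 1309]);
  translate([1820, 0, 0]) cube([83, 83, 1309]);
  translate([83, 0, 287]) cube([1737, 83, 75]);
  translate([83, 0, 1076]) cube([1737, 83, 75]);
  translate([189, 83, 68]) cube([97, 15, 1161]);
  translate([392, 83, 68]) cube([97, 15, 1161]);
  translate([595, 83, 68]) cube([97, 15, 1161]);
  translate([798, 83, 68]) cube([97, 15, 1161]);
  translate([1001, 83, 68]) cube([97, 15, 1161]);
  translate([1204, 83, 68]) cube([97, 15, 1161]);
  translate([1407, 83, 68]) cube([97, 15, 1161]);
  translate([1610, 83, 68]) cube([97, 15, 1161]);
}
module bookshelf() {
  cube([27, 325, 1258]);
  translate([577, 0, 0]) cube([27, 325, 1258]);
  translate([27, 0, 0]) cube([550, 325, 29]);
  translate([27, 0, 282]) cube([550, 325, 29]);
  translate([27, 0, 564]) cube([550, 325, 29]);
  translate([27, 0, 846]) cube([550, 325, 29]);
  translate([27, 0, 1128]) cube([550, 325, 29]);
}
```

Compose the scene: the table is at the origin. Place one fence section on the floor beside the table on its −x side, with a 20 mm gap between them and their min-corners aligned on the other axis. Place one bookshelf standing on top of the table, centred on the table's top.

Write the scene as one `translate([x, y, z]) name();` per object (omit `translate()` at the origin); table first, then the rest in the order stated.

table();
translate([-1923, 0, 0]) fence_section();
translate([286, 186, 733]) bookshelf();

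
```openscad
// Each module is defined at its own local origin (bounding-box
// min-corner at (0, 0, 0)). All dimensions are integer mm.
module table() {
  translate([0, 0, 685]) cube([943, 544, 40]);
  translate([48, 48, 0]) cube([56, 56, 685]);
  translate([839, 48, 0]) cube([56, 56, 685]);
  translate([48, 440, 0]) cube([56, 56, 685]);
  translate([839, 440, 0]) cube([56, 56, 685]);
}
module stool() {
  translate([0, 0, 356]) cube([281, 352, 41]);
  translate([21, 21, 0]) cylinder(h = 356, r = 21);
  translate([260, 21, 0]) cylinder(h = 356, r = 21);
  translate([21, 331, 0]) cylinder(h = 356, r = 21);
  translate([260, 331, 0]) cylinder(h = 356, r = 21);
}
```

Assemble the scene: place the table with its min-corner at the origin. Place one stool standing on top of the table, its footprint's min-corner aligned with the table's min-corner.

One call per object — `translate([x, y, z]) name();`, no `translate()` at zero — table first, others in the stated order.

table();
translate([0, 0, 725]) stool();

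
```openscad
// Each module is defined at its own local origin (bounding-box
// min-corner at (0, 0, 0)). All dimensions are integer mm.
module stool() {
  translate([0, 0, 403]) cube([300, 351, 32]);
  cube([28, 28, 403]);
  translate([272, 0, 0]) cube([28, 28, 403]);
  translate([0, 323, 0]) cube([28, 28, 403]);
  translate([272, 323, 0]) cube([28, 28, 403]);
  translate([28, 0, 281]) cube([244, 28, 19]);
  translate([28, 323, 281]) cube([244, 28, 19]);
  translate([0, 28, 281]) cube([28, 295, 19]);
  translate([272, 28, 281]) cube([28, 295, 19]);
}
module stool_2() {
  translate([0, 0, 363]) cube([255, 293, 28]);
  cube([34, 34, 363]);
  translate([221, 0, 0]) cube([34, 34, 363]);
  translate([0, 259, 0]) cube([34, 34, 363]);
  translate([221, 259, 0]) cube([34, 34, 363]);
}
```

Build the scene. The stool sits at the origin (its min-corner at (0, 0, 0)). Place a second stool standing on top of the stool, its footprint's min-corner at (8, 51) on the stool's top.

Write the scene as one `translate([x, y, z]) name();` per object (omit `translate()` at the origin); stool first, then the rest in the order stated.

stool();
translate([8, 51, 435]) stool_2();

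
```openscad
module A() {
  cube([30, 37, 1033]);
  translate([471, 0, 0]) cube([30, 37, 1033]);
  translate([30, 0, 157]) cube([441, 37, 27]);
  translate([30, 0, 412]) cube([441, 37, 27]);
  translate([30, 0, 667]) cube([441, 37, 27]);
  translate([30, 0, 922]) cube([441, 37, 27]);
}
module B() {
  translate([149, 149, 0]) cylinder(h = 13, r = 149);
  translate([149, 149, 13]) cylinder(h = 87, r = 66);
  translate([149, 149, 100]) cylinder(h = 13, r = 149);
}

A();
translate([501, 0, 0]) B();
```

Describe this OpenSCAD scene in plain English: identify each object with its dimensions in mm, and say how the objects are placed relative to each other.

A is a straight ladder. Two 30×37 mm vertical rails, 1033 mm tall, stand 501 mm apart (outside-to-outside) with their front faces coplanar on the −y side. 4 rungs, each 37 mm deep and 27 mm tall, span between the inner faces of the rails, front faces flush with the rails. The lowest rung's underside is at z = 157 mm and rungs are spaced 255 mm apart (underside to underside).

B is a spool: two coaxial disc flanges of radius 149 mm and thickness 13 mm, joined by a core cylinder of radius 66 mm and height 87 mm. The lower flange rests on z = 0 and the three cylinders share a vertical axis.

The spool is against the ladder's +x side, with their −y faces flush.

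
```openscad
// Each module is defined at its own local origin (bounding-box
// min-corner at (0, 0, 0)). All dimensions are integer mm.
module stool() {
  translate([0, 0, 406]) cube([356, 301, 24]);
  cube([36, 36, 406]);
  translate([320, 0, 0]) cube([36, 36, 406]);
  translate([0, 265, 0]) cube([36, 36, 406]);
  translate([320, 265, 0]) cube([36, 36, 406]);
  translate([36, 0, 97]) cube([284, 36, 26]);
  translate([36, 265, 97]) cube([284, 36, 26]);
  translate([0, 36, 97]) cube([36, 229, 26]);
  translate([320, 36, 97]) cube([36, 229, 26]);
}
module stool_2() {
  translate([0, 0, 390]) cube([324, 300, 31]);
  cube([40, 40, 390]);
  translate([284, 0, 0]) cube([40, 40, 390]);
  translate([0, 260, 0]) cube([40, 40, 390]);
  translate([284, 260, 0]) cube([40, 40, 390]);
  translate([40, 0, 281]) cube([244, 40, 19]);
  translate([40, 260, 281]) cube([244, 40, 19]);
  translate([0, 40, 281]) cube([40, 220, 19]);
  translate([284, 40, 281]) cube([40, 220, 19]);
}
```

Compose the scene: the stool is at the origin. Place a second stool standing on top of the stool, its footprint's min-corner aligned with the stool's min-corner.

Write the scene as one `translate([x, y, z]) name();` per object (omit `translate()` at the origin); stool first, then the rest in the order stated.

stool();
translate([0, 0, 430]) stool_2();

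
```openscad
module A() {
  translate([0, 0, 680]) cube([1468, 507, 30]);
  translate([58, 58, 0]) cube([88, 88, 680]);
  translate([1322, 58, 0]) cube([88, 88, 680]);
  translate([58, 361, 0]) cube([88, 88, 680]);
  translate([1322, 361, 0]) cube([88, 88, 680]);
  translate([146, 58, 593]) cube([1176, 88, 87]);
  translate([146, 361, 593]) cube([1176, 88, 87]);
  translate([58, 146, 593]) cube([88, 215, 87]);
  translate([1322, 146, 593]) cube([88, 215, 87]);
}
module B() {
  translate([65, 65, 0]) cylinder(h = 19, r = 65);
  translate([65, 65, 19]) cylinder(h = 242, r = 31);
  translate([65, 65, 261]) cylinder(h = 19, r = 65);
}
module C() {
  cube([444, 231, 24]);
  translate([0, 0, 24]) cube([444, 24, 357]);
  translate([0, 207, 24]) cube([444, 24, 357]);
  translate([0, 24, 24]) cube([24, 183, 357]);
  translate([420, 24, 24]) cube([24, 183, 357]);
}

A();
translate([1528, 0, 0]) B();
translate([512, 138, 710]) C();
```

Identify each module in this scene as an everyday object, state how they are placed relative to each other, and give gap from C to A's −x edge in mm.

The open box's min-x is at 512; the table's min-x is 0; gap = 512 mm.

A is a table. B is a spool. C is an open box. The spool is on the floor beside the table on its +x side. The open box is on top of the table, centred. The gap from the open box to the table's −x edge is 512 mm.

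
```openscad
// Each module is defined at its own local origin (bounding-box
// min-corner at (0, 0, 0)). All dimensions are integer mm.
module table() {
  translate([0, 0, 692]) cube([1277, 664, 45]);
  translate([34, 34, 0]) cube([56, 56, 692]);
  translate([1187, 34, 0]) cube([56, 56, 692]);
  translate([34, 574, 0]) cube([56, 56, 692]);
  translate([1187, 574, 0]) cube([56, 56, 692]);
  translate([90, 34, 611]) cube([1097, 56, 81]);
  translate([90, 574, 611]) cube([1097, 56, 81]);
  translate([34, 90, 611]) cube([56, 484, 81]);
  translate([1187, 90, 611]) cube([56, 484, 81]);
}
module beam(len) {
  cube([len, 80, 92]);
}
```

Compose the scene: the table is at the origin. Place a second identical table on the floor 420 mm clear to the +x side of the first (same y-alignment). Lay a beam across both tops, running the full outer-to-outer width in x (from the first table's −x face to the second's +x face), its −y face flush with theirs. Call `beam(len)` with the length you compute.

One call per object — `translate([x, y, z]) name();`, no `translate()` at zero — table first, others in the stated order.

table();
translate([1697, 0, 0]) table();
translate([0, 0, 737]) beam(2974);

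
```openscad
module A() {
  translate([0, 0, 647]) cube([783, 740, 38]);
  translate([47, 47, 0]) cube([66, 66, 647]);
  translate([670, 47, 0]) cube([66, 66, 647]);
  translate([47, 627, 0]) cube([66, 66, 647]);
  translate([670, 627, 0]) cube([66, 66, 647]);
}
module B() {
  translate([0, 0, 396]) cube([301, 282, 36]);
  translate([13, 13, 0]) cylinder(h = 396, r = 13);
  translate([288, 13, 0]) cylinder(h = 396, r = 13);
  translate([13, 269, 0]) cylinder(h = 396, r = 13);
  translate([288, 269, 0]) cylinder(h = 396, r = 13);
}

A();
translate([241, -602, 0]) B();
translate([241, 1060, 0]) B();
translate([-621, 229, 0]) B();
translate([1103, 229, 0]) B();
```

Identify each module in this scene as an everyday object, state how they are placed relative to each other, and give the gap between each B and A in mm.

A is a table. B is a stool. Four stools sit around the table at the −y, +y, −x, +x sides. The gap between each stool and the table is 320 mm.

Each stool's nearest face is 320 mm from the table's bounding box.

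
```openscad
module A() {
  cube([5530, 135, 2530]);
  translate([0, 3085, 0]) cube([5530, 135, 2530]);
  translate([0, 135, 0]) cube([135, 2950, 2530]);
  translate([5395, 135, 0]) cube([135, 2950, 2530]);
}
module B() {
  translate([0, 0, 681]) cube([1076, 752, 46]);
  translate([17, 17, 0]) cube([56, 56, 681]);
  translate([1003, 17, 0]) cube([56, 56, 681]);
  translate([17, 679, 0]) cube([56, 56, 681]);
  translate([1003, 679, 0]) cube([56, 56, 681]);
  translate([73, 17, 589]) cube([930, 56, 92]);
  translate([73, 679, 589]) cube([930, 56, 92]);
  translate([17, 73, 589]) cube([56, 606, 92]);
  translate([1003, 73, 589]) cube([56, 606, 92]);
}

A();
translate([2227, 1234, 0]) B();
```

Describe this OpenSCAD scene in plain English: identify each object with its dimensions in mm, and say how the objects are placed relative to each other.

A is the wall frame of a small rectangular building: four walls, each 2530 mm tall and 135 mm thick, enclosing a footprint 5530 mm (x) by 3220 mm (y) outside-to-outside, with no floor or roof. The front and back walls (the −y and +y sides) span the full width; the two side walls fit between them.

B is a table with a 1076×752 mm rectangular top, 46 mm thick, top surface at z = 727 mm, supported by four 56×56 mm square legs, each inset 17 mm from the nearest pair of top edges, running from the floor. Four apron rails, 56 mm thick and 92 mm tall, run between adjacent legs with their top edges flush with the underside of the top and their outer faces flush with the legs' outer faces.

The table sits inside the house frame, centred.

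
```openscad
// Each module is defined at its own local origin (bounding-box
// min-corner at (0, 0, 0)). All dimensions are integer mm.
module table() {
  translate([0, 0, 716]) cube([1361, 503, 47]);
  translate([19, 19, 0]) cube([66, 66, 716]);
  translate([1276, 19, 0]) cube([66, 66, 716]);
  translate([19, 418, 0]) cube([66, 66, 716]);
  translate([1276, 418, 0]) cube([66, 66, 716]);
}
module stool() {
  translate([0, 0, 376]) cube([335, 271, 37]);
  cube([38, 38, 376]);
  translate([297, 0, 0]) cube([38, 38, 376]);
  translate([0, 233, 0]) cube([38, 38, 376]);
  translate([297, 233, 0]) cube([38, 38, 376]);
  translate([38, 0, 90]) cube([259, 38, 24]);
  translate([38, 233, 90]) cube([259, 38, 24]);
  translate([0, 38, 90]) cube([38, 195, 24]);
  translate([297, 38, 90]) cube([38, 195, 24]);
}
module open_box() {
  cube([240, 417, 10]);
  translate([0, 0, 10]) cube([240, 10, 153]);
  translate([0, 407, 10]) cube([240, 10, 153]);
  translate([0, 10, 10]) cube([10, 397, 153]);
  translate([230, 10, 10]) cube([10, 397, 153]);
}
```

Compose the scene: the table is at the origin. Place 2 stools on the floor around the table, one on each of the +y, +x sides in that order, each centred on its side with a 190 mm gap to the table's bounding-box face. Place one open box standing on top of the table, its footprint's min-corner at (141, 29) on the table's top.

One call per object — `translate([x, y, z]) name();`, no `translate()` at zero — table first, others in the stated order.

table();
translate([513, 693, 0]) stool();
translate([1551, 116, 0]) stool();
translate([141, 29, 763]) open_box();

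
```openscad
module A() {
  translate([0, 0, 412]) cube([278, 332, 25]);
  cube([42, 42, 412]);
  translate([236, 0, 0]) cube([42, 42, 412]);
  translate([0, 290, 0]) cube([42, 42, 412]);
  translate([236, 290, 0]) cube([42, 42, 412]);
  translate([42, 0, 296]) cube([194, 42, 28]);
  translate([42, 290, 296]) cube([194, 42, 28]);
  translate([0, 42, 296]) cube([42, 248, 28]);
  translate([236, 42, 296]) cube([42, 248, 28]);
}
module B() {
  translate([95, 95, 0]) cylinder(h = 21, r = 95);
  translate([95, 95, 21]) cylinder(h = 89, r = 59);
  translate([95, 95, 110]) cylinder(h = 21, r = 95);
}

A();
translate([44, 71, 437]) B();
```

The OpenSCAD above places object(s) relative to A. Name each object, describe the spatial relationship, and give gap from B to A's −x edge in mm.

A is a stool. B is a spool. The spool is on top of the stool, centred. The gap from the spool to the stool's −x edge is 44 mm.

The spool's min-x is at 44; the stool's min-x is 0; gap = 44 mm.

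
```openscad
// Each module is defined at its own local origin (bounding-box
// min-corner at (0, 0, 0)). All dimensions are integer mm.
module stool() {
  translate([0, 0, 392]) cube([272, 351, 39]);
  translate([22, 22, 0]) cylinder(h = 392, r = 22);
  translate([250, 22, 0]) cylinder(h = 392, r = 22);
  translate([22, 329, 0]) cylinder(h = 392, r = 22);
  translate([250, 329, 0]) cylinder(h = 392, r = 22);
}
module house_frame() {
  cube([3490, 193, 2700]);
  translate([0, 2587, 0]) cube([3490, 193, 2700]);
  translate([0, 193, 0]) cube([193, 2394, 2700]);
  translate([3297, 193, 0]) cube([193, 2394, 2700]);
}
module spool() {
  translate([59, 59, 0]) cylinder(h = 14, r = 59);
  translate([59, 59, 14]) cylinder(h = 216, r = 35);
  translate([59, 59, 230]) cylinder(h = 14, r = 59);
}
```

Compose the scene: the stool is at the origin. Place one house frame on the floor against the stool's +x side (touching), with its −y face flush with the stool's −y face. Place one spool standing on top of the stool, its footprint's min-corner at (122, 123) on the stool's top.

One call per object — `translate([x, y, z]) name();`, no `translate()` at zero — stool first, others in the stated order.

stool();
translate([272, 0, 0]) house_frame();
translate([122, 123, 431]) spool();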